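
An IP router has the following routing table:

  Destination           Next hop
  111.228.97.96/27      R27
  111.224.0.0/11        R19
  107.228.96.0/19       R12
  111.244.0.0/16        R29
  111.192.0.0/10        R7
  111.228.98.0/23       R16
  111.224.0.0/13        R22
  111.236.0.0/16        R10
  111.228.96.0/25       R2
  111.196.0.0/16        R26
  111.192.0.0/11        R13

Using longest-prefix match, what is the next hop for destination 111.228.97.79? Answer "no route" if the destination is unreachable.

R22

Routes whose prefix contains 111.228.97.79:
  111.192.0.0/10 (111.192.0.0 - 111.255.255.255) -> R7
  111.224.0.0/11 (111.224.0.0 - 111.255.255.255) -> R19
  111.224.0.0/13 (111.224.0.0 - 111.231.255.255) -> R22
More-specific entries that do NOT match:
  111.228.97.96/27 (111.228.97.96 - 111.228.97.127) does not contain 111.228.97.79
  111.228.96.0/25 (111.228.96.0 - 111.228.96.127) does not contain 111.228.97.79
  111.228.98.0/23 (111.228.98.0 - 111.228.99.255) does not contain 111.228.97.79
  107.228.96.0/19 (107.228.96.0 - 107.228.127.255) does not contain 111.228.97.79
  111.244.0.0/16 (111.244.0.0 - 111.244.255.255) does not contain 111.228.97.79
  111.236.0.0/16 (111.236.0.0 - 111.236.255.255) does not contain 111.228.97.79
  111.196.0.0/16 (111.196.0.0 - 111.196.255.255) does not contain 111.228.97.79
Longest matching prefix is /13 -> next hop R22.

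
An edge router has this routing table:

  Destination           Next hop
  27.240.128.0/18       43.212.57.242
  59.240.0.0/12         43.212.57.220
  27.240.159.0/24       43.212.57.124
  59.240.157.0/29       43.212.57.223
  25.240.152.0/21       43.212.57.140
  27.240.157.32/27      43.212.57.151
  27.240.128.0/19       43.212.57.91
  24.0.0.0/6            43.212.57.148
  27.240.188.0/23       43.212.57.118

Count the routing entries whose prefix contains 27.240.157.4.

Prefixes containing 27.240.157.4:
  24.0.0.0/6 (24.0.0.0 - 27.255.255.255)
  27.240.128.0/18 (27.240.128.0 - 27.240.191.255)
  27.240.128.0/19 (27.240.128.0 - 27.240.159.255)
Total matching entries: 3.

3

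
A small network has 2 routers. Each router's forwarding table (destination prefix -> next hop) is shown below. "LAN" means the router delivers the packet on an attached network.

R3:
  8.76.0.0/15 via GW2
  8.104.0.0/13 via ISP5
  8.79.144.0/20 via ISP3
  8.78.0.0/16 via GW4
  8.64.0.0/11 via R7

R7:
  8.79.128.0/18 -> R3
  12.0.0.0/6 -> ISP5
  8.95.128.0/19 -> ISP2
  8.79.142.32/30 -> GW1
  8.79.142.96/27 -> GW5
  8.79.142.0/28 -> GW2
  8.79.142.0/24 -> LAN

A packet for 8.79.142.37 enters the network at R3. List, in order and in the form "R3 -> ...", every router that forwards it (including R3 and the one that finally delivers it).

At R3: longest match for 8.79.142.37 is 8.64.0.0/11 -> R7
At R7: longest match for 8.79.142.37 is 8.79.142.0/24 -> LAN

R3 -> R7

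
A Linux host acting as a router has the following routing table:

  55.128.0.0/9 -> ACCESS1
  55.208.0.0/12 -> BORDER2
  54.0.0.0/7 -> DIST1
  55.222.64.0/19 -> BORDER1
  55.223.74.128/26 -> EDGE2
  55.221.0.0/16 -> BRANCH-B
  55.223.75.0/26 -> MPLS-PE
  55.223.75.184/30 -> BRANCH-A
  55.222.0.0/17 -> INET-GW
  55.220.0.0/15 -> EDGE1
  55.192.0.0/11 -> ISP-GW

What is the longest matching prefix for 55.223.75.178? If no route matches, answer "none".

Entries matching 55.223.75.178:
  54.0.0.0/7 (54.0.0.0 - 55.255.255.255)
  55.128.0.0/9 (55.128.0.0 - 55.255.255.255)
  55.192.0.0/11 (55.192.0.0 - 55.223.255.255)
  55.208.0.0/12 (55.208.0.0 - 55.223.255.255)
Most specific is 55.208.0.0/12.

55.208.0.0/12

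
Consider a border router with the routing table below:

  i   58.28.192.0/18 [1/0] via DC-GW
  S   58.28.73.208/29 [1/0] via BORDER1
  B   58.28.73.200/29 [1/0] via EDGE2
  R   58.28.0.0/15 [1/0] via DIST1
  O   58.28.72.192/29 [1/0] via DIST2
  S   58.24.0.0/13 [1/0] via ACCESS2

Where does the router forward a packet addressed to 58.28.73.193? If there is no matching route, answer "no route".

DIST1

Routes whose prefix contains 58.28.73.193:
  58.24.0.0/13 (58.24.0.0 - 58.31.255.255) -> ACCESS2
  58.28.0.0/15 (58.28.0.0 - 58.29.255.255) -> DIST1
More-specific entries that do NOT match:
  58.28.73.208/29 (58.28.73.208 - 58.28.73.215) does not contain 58.28.73.193
  58.28.73.200/29 (58.28.73.200 - 58.28.73.207) does not contain 58.28.73.193
  58.28.72.192/29 (58.28.72.192 - 58.28.72.199) does not contain 58.28.73.193
  58.28.192.0/18 (58.28.192.0 - 58.28.255.255) does not contain 58.28.73.193
Longest matching prefix is /15 -> next hop DIST1.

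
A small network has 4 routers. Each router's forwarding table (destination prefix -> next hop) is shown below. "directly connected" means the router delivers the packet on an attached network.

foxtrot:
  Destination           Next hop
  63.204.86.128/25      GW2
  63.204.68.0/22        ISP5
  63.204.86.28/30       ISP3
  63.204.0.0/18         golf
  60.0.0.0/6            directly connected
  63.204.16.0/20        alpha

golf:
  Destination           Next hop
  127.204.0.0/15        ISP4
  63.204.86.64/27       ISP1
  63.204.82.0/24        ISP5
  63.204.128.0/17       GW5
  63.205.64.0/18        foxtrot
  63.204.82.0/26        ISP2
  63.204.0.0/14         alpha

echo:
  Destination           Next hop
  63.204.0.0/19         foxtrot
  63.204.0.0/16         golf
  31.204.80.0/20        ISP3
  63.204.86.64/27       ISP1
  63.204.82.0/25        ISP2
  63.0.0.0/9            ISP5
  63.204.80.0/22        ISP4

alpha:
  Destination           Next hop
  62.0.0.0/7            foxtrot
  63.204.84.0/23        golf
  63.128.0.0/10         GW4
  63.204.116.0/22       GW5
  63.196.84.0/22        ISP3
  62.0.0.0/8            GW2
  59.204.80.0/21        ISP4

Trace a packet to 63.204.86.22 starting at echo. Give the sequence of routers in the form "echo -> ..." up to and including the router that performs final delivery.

echo -> golf -> alpha -> foxtrot

At echo: longest match for 63.204.86.22 is 63.204.0.0/16 -> golf
At golf: longest match for 63.204.86.22 is 63.204.0.0/14 -> alpha
At alpha: longest match for 63.204.86.22 is 62.0.0.0/7 -> foxtrot
At foxtrot: longest match for 63.204.86.22 is 60.0.0.0/6 -> directly connected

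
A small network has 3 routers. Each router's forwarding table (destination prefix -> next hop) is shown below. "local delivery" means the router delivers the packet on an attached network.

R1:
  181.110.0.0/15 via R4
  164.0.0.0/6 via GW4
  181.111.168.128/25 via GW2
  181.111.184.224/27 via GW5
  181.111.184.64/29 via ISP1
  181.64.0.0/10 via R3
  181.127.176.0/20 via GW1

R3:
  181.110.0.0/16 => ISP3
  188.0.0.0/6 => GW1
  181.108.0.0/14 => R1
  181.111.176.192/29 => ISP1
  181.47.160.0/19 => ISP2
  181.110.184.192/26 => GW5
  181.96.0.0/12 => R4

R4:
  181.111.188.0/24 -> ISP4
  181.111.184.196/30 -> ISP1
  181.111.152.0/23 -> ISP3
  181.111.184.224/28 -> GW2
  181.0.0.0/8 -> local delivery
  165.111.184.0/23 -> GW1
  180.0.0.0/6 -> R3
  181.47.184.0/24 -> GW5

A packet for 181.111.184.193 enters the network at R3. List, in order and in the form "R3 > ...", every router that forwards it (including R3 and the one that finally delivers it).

At R3: longest match for 181.111.184.193 is 181.108.0.0/14 -> R1
At R1: longest match for 181.111.184.193 is 181.110.0.0/15 -> R4
At R4: longest match for 181.111.184.193 is 181.0.0.0/8 -> local delivery

R3 > R1 > R4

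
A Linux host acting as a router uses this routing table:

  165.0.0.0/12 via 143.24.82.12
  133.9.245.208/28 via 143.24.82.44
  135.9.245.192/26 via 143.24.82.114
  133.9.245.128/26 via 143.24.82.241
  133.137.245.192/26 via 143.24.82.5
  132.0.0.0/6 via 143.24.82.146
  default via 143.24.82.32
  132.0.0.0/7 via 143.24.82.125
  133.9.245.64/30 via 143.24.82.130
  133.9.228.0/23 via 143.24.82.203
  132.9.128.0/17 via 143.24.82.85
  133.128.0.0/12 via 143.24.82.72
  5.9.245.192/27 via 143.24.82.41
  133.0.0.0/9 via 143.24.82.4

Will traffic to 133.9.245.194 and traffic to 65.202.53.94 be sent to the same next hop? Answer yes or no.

no

133.9.245.194: longest match 133.0.0.0/9 -> 143.24.82.4
65.202.53.94: longest match 0.0.0.0/0 -> 143.24.82.32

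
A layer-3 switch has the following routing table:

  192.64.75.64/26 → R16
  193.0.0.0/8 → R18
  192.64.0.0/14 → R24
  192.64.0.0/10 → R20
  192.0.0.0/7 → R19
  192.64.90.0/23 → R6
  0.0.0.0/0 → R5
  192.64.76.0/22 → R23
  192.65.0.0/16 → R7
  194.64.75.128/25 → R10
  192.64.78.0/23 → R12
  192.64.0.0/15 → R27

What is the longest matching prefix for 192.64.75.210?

192.64.0.0/15

Entries matching 192.64.75.210:
  0.0.0.0/0 (default, matches everything)
  192.0.0.0/7 (192.0.0.0 - 193.255.255.255)
  192.64.0.0/10 (192.64.0.0 - 192.127.255.255)
  192.64.0.0/14 (192.64.0.0 - 192.67.255.255)
  192.64.0.0/15 (192.64.0.0 - 192.65.255.255)
Most specific is 192.64.0.0/15.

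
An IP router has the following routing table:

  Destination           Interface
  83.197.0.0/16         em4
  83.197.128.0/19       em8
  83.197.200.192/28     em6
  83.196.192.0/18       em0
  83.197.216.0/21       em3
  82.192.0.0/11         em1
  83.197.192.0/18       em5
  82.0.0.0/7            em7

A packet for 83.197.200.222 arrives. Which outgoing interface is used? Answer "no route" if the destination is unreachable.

em5

Routes whose prefix contains 83.197.200.222:
  82.0.0.0/7 (82.0.0.0 - 83.255.255.255) -> em7
  83.197.0.0/16 (83.197.0.0 - 83.197.255.255) -> em4
  83.197.192.0/18 (83.197.192.0 - 83.197.255.255) -> em5
More-specific entries that do NOT match:
  83.197.200.192/28 (83.197.200.192 - 83.197.200.207) does not contain 83.197.200.222
  83.197.216.0/21 (83.197.216.0 - 83.197.223.255) does not contain 83.197.200.222
  83.197.128.0/19 (83.197.128.0 - 83.197.159.255) does not contain 83.197.200.222
Longest matching prefix is /18 -> interface em5.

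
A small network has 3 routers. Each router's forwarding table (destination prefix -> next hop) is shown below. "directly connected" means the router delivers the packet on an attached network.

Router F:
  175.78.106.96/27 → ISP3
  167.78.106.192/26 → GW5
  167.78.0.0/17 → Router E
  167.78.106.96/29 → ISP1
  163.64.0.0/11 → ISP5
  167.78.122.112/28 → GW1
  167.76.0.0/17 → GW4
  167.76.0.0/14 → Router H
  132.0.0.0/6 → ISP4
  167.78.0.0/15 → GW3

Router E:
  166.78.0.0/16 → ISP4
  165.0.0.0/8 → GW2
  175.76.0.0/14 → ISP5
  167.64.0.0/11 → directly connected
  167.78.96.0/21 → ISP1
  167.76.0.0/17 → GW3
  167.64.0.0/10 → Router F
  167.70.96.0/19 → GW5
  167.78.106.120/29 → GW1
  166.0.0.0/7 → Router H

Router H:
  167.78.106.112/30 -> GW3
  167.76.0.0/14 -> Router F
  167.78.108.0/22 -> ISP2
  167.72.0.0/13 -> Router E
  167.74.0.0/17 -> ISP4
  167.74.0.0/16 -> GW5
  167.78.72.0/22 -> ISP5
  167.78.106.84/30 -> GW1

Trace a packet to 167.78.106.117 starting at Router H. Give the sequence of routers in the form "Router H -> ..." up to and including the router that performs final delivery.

Router H -> Router F -> Router E

At Router H: longest match for 167.78.106.117 is 167.76.0.0/14 -> Router F
At Router F: longest match for 167.78.106.117 is 167.78.0.0/17 -> Router E
At Router E: longest match for 167.78.106.117 is 167.64.0.0/11 -> directly connected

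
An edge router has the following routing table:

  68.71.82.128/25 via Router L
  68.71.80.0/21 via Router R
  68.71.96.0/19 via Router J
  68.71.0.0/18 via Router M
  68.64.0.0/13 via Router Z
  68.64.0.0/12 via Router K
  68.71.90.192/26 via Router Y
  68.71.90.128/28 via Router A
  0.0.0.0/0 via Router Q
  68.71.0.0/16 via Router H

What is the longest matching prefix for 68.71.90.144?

68.71.0.0/16

Entries matching 68.71.90.144:
  0.0.0.0/0 (default, matches everything)
  68.64.0.0/12 (68.64.0.0 - 68.79.255.255)
  68.64.0.0/13 (68.64.0.0 - 68.71.255.255)
  68.71.0.0/16 (68.71.0.0 - 68.71.255.255)
Most specific is 68.71.0.0/16.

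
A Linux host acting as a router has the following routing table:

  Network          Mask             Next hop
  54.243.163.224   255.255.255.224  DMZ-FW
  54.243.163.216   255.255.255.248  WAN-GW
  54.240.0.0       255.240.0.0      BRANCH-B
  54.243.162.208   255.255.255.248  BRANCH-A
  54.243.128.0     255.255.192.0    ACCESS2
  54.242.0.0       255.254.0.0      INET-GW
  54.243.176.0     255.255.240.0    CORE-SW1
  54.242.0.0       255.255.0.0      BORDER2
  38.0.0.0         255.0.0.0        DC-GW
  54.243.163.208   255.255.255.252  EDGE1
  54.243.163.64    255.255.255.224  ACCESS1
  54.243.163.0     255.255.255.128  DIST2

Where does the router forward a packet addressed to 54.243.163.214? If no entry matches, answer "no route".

Routes whose prefix contains 54.243.163.214:
  54.240.0.0/12 (54.240.0.0 - 54.255.255.255) -> BRANCH-B
  54.242.0.0/15 (54.242.0.0 - 54.243.255.255) -> INET-GW
  54.243.128.0/18 (54.243.128.0 - 54.243.191.255) -> ACCESS2
More-specific entries that do NOT match:
  54.243.163.208/30 (54.243.163.208 - 54.243.163.211) does not contain 54.243.163.214
  54.243.163.216/29 (54.243.163.216 - 54.243.163.223) does not contain 54.243.163.214
  54.243.162.208/29 (54.243.162.208 - 54.243.162.215) does not contain 54.243.163.214
  54.243.163.224/27 (54.243.163.224 - 54.243.163.255) does not contain 54.243.163.214
  54.243.163.64/27 (54.243.163.64 - 54.243.163.95) does not contain 54.243.163.214
  54.243.163.0/25 (54.243.163.0 - 54.243.163.127) does not contain 54.243.163.214
  54.243.176.0/20 (54.243.176.0 - 54.243.191.255) does not contain 54.243.163.214
Longest matching prefix is /18 -> next hop ACCESS2.

ACCESS2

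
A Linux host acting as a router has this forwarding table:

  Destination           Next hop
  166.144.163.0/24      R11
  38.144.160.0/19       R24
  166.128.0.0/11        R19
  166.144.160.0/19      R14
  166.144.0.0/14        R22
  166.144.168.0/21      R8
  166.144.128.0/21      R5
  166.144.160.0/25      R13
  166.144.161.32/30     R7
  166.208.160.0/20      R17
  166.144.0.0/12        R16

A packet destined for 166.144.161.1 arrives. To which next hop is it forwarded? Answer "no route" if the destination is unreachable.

Routes whose prefix contains 166.144.161.1:
  166.128.0.0/11 (166.128.0.0 - 166.159.255.255) -> R19
  166.144.0.0/12 (166.144.0.0 - 166.159.255.255) -> R16
  166.144.0.0/14 (166.144.0.0 - 166.147.255.255) -> R22
  166.144.160.0/19 (166.144.160.0 - 166.144.191.255) -> R14
More-specific entries that do NOT match:
  166.144.161.32/30 (166.144.161.32 - 166.144.161.35) does not contain 166.144.161.1
  166.144.160.0/25 (166.144.160.0 - 166.144.160.127) does not contain 166.144.161.1
  166.144.163.0/24 (166.144.163.0 - 166.144.163.255) does not contain 166.144.161.1
  166.144.168.0/21 (166.144.168.0 - 166.144.175.255) does not contain 166.144.161.1
  166.144.128.0/21 (166.144.128.0 - 166.144.135.255) does not contain 166.144.161.1
  166.208.160.0/20 (166.208.160.0 - 166.208.175.255) does not contain 166.144.161.1
Longest matching prefix is /19 -> next hop R14.

R14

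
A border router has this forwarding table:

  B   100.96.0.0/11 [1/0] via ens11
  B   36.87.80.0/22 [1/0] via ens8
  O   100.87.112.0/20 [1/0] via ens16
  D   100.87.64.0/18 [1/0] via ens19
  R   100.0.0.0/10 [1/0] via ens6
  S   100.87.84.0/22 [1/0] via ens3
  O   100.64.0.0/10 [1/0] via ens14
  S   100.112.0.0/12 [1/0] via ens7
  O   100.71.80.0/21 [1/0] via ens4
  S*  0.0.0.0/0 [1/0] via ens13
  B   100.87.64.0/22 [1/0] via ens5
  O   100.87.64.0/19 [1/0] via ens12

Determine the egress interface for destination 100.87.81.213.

Routes whose prefix contains 100.87.81.213:
  0.0.0.0/0 (default, matches everything) -> ens13
  100.64.0.0/10 (100.64.0.0 - 100.127.255.255) -> ens14
  100.87.64.0/18 (100.87.64.0 - 100.87.127.255) -> ens19
  100.87.64.0/19 (100.87.64.0 - 100.87.95.255) -> ens12
More-specific entries that do NOT match:
  36.87.80.0/22 (36.87.80.0 - 36.87.83.255) does not contain 100.87.81.213
  100.87.84.0/22 (100.87.84.0 - 100.87.87.255) does not contain 100.87.81.213
  100.87.64.0/22 (100.87.64.0 - 100.87.67.255) does not contain 100.87.81.213
  100.71.80.0/21 (100.71.80.0 - 100.71.87.255) does not contain 100.87.81.213
  100.87.112.0/20 (100.87.112.0 - 100.87.127.255) does not contain 100.87.81.213
Longest matching prefix is /19 -> interface ens12.

ens12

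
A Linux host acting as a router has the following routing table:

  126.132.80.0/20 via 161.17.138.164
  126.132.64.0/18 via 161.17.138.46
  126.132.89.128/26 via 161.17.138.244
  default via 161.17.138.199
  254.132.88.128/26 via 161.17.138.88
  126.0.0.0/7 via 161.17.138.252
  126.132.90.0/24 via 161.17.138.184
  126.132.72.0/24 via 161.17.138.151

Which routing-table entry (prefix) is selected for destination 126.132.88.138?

Entries matching 126.132.88.138:
  0.0.0.0/0 (default, matches everything)
  126.0.0.0/7 (126.0.0.0 - 127.255.255.255)
  126.132.64.0/18 (126.132.64.0 - 126.132.127.255)
  126.132.80.0/20 (126.132.80.0 - 126.132.95.255)
Most specific is 126.132.80.0/20.

126.132.80.0/20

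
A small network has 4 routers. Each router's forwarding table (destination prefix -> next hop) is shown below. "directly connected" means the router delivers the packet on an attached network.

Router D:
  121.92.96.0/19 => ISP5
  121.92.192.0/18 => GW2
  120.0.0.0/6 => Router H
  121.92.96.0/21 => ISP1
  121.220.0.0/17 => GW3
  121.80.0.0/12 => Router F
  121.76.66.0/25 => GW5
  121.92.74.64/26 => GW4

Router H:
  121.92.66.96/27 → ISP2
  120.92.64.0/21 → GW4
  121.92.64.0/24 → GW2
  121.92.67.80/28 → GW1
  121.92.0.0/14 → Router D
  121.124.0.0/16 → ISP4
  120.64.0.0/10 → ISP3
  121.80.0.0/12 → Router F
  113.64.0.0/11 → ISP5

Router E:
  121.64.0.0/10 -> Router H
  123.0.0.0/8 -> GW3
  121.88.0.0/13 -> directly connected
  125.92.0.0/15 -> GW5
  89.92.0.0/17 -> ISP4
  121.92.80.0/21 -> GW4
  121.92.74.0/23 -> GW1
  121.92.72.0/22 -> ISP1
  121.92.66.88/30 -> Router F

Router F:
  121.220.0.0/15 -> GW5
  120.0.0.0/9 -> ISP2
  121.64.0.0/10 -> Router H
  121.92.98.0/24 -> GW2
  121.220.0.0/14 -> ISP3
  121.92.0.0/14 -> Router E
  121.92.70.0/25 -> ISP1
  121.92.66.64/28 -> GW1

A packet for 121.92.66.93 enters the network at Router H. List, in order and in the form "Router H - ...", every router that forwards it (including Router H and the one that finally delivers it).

At Router H: longest match for 121.92.66.93 is 121.92.0.0/14 -> Router D
At Router D: longest match for 121.92.66.93 is 121.80.0.0/12 -> Router F
At Router F: longest match for 121.92.66.93 is 121.92.0.0/14 -> Router E
At Router E: longest match for 121.92.66.93 is 121.88.0.0/13 -> directly connected

Router H - Router D - Router F - Router E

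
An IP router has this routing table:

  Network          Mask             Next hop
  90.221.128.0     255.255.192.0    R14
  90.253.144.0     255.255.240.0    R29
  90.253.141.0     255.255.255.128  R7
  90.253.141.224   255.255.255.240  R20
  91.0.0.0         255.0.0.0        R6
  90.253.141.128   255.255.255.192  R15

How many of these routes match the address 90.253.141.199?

No listed prefix contains 90.253.141.199.
Total matching entries: 0.

0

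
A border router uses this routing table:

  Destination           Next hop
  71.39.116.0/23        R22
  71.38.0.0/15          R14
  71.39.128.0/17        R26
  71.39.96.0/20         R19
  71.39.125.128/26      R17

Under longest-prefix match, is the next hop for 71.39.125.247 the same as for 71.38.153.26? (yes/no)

yes

71.39.125.247: longest match 71.38.0.0/15 -> R14
71.38.153.26: longest match 71.38.0.0/15 -> R14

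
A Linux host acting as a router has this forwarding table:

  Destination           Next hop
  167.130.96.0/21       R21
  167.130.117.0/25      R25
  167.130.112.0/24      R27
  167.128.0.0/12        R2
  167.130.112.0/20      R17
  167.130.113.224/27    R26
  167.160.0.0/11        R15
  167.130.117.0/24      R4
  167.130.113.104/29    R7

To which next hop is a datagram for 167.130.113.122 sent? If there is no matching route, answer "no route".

Routes whose prefix contains 167.130.113.122:
  167.128.0.0/12 (167.128.0.0 - 167.143.255.255) -> R2
  167.130.112.0/20 (167.130.112.0 - 167.130.127.255) -> R17
More-specific entries that do NOT match:
  167.130.113.104/29 (167.130.113.104 - 167.130.113.111) does not contain 167.130.113.122
  167.130.113.224/27 (167.130.113.224 - 167.130.113.255) does not contain 167.130.113.122
  167.130.117.0/25 (167.130.117.0 - 167.130.117.127) does not contain 167.130.113.122
  167.130.112.0/24 (167.130.112.0 - 167.130.112.255) does not contain 167.130.113.122
  167.130.117.0/24 (167.130.117.0 - 167.130.117.255) does not contain 167.130.113.122
  167.130.96.0/21 (167.130.96.0 - 167.130.103.255) does not contain 167.130.113.122
Longest matching prefix is /20 -> next hop R17.

R17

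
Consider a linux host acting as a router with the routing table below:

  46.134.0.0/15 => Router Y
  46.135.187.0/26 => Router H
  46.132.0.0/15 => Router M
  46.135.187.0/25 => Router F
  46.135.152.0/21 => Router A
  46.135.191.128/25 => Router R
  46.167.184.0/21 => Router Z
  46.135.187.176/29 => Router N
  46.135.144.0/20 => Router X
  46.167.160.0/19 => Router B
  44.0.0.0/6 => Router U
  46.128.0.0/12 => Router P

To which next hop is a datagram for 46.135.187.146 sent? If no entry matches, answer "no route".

Router Y

Routes whose prefix contains 46.135.187.146:
  44.0.0.0/6 (44.0.0.0 - 47.255.255.255) -> Router U
  46.128.0.0/12 (46.128.0.0 - 46.143.255.255) -> Router P
  46.134.0.0/15 (46.134.0.0 - 46.135.255.255) -> Router Y
More-specific entries that do NOT match:
  46.135.187.176/29 (46.135.187.176 - 46.135.187.183) does not contain 46.135.187.146
  46.135.187.0/26 (46.135.187.0 - 46.135.187.63) does not contain 46.135.187.146
  46.135.187.0/25 (46.135.187.0 - 46.135.187.127) does not contain 46.135.187.146
  46.135.191.128/25 (46.135.191.128 - 46.135.191.255) does not contain 46.135.187.146
  46.135.152.0/21 (46.135.152.0 - 46.135.159.255) does not contain 46.135.187.146
  46.167.184.0/21 (46.167.184.0 - 46.167.191.255) does not contain 46.135.187.146
  46.135.144.0/20 (46.135.144.0 - 46.135.159.255) does not contain 46.135.187.146
  46.167.160.0/19 (46.167.160.0 - 46.167.191.255) does not contain 46.135.187.146
Longest matching prefix is /15 -> next hop Router Y.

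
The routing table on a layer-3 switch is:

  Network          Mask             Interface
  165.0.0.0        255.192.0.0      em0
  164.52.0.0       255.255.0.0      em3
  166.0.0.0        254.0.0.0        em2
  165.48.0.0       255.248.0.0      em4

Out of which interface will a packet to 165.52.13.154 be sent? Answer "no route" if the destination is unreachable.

em4

Routes whose prefix contains 165.52.13.154:
  165.0.0.0/10 (165.0.0.0 - 165.63.255.255) -> em0
  165.48.0.0/13 (165.48.0.0 - 165.55.255.255) -> em4
More-specific entries that do NOT match:
  164.52.0.0/16 (164.52.0.0 - 164.52.255.255) does not contain 165.52.13.154
Longest matching prefix is /13 -> interface em4.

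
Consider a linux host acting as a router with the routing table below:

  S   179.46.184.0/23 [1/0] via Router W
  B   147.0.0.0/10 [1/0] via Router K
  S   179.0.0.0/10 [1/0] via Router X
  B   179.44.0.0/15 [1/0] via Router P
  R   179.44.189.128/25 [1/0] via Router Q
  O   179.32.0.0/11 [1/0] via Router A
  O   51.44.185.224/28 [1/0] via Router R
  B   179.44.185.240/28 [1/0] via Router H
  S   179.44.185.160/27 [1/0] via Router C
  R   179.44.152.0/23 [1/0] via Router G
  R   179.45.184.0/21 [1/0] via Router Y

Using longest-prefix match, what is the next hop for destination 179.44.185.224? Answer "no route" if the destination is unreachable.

Router P

Routes whose prefix contains 179.44.185.224:
  179.0.0.0/10 (179.0.0.0 - 179.63.255.255) -> Router X
  179.32.0.0/11 (179.32.0.0 - 179.63.255.255) -> Router A
  179.44.0.0/15 (179.44.0.0 - 179.45.255.255) -> Router P
More-specific entries that do NOT match:
  51.44.185.224/28 (51.44.185.224 - 51.44.185.239) does not contain 179.44.185.224
  179.44.185.240/28 (179.44.185.240 - 179.44.185.255) does not contain 179.44.185.224
  179.44.185.160/27 (179.44.185.160 - 179.44.185.191) does not contain 179.44.185.224
  179.44.189.128/25 (179.44.189.128 - 179.44.189.255) does not contain 179.44.185.224
  179.46.184.0/23 (179.46.184.0 - 179.46.185.255) does not contain 179.44.185.224
  179.44.152.0/23 (179.44.152.0 - 179.44.153.255) does not contain 179.44.185.224
  179.45.184.0/21 (179.45.184.0 - 179.45.191.255) does not contain 179.44.185.224
Longest matching prefix is /15 -> next hop Router P.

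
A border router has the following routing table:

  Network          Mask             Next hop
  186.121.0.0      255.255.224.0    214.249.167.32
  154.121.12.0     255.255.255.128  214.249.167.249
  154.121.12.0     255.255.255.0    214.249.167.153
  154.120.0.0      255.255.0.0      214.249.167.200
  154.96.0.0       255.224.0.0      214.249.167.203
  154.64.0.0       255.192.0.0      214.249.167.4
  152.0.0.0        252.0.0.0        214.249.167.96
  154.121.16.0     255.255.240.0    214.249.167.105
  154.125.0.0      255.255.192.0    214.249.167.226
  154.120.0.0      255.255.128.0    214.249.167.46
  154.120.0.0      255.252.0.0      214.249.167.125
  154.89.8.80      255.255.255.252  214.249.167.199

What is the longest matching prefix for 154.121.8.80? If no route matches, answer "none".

Entries matching 154.121.8.80:
  152.0.0.0/6 (152.0.0.0 - 155.255.255.255)
  154.64.0.0/10 (154.64.0.0 - 154.127.255.255)
  154.96.0.0/11 (154.96.0.0 - 154.127.255.255)
  154.120.0.0/14 (154.120.0.0 - 154.123.255.255)
Most specific is 154.120.0.0/14.

154.120.0.0/14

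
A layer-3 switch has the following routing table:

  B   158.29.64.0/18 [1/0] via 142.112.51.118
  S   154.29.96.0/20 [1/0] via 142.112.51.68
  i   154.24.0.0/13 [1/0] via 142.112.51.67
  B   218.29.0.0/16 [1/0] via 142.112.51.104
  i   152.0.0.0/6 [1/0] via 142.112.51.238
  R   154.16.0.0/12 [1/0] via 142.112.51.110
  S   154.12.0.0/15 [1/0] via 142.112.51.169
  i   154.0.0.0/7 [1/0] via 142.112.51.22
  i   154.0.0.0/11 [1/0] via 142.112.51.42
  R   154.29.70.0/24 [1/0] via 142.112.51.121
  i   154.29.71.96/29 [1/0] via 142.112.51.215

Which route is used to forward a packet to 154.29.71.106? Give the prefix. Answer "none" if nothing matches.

154.24.0.0/13

Entries matching 154.29.71.106:
  152.0.0.0/6 (152.0.0.0 - 155.255.255.255)
  154.0.0.0/7 (154.0.0.0 - 155.255.255.255)
  154.0.0.0/11 (154.0.0.0 - 154.31.255.255)
  154.16.0.0/12 (154.16.0.0 - 154.31.255.255)
  154.24.0.0/13 (154.24.0.0 - 154.31.255.255)
Most specific is 154.24.0.0/13.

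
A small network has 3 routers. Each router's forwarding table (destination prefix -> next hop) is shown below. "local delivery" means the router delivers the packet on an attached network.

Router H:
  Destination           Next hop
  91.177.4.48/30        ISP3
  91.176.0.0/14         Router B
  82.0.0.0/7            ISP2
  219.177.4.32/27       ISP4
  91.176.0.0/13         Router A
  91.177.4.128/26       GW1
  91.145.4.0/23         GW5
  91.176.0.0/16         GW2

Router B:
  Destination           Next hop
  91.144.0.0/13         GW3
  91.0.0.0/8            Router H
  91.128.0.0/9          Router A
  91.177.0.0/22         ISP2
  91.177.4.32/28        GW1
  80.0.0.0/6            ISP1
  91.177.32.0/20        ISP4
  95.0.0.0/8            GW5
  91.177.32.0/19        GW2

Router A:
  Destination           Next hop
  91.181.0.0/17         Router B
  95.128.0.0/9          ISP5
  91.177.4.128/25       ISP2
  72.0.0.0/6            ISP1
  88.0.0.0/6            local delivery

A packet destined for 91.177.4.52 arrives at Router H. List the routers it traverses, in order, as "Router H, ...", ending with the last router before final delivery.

Router H, Router B, Router A

At Router H: longest match for 91.177.4.52 is 91.176.0.0/14 -> Router B
At Router B: longest match for 91.177.4.52 is 91.128.0.0/9 -> Router A
At Router A: longest match for 91.177.4.52 is 88.0.0.0/6 -> local delivery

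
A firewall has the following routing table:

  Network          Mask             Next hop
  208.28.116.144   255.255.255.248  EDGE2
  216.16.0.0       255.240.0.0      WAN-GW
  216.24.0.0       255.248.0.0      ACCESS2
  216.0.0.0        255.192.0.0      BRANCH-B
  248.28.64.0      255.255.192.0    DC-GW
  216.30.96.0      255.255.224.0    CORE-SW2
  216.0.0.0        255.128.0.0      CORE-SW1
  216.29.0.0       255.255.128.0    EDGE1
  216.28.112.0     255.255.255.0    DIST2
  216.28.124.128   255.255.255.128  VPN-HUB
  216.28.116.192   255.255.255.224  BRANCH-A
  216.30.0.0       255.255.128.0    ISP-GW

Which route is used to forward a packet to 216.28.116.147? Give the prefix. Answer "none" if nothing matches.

216.24.0.0/13

Entries matching 216.28.116.147:
  216.0.0.0/9 (216.0.0.0 - 216.127.255.255)
  216.0.0.0/10 (216.0.0.0 - 216.63.255.255)
  216.16.0.0/12 (216.16.0.0 - 216.31.255.255)
  216.24.0.0/13 (216.24.0.0 - 216.31.255.255)
Most specific is 216.24.0.0/13.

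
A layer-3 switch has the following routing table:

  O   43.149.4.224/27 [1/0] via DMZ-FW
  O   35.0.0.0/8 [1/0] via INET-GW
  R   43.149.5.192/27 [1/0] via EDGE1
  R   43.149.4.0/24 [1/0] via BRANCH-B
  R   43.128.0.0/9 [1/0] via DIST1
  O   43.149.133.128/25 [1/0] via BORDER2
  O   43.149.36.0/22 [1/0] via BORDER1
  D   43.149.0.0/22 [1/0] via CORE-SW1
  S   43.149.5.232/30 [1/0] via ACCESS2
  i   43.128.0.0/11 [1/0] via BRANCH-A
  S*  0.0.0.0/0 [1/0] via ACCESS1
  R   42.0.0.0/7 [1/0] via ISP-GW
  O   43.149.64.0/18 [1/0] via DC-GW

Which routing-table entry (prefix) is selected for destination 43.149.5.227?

43.128.0.0/11

Entries matching 43.149.5.227:
  0.0.0.0/0 (default, matches everything)
  42.0.0.0/7 (42.0.0.0 - 43.255.255.255)
  43.128.0.0/9 (43.128.0.0 - 43.255.255.255)
  43.128.0.0/11 (43.128.0.0 - 43.159.255.255)
Most specific is 43.128.0.0/11.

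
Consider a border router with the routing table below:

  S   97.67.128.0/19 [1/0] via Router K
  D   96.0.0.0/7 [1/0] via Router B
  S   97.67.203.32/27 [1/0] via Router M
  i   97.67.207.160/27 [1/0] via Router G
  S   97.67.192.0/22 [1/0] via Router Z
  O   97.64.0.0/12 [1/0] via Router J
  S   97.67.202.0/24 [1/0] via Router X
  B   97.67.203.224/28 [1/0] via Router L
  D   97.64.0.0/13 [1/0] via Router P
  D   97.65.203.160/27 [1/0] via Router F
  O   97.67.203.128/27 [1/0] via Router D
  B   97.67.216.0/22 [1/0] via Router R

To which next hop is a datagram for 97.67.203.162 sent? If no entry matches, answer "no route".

Router P

Routes whose prefix contains 97.67.203.162:
  96.0.0.0/7 (96.0.0.0 - 97.255.255.255) -> Router B
  97.64.0.0/12 (97.64.0.0 - 97.79.255.255) -> Router J
  97.64.0.0/13 (97.64.0.0 - 97.71.255.255) -> Router P
More-specific entries that do NOT match:
  97.67.203.224/28 (97.67.203.224 - 97.67.203.239) does not contain 97.67.203.162
  97.67.203.32/27 (97.67.203.32 - 97.67.203.63) does not contain 97.67.203.162
  97.67.207.160/27 (97.67.207.160 - 97.67.207.191) does not contain 97.67.203.162
  97.65.203.160/27 (97.65.203.160 - 97.65.203.191) does not contain 97.67.203.162
  97.67.203.128/27 (97.67.203.128 - 97.67.203.159) does not contain 97.67.203.162
  97.67.202.0/24 (97.67.202.0 - 97.67.202.255) does not contain 97.67.203.162
  97.67.192.0/22 (97.67.192.0 - 97.67.195.255) does not contain 97.67.203.162
  97.67.216.0/22 (97.67.216.0 - 97.67.219.255) does not contain 97.67.203.162
  97.67.128.0/19 (97.67.128.0 - 97.67.159.255) does not contain 97.67.203.162
Longest matching prefix is /13 -> next hop Router P.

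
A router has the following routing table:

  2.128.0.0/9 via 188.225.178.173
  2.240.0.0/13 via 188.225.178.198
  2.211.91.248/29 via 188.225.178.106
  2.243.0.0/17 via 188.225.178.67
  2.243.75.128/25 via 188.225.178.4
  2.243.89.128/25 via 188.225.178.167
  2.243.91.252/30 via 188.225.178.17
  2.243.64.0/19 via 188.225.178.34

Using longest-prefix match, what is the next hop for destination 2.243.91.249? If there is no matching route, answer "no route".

Routes whose prefix contains 2.243.91.249:
  2.128.0.0/9 (2.128.0.0 - 2.255.255.255) -> 188.225.178.173
  2.240.0.0/13 (2.240.0.0 - 2.247.255.255) -> 188.225.178.198
  2.243.0.0/17 (2.243.0.0 - 2.243.127.255) -> 188.225.178.67
  2.243.64.0/19 (2.243.64.0 - 2.243.95.255) -> 188.225.178.34
More-specific entries that do NOT match:
  2.243.91.252/30 (2.243.91.252 - 2.243.91.255) does not contain 2.243.91.249
  2.211.91.248/29 (2.211.91.248 - 2.211.91.255) does not contain 2.243.91.249
  2.243.75.128/25 (2.243.75.128 - 2.243.75.255) does not contain 2.243.91.249
  2.243.89.128/25 (2.243.89.128 - 2.243.89.255) does not contain 2.243.91.249
Longest matching prefix is /19 -> next hop 188.225.178.34.

188.225.178.34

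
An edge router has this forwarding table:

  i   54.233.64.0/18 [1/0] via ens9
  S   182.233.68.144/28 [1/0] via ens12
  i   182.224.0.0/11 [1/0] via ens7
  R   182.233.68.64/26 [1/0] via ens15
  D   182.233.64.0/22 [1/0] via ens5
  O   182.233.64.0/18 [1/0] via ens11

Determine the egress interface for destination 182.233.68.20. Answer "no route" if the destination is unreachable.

ens11

Routes whose prefix contains 182.233.68.20:
  182.224.0.0/11 (182.224.0.0 - 182.255.255.255) -> ens7
  182.233.64.0/18 (182.233.64.0 - 182.233.127.255) -> ens11
More-specific entries that do NOT match:
  182.233.68.144/28 (182.233.68.144 - 182.233.68.159) does not contain 182.233.68.20
  182.233.68.64/26 (182.233.68.64 - 182.233.68.127) does not contain 182.233.68.20
  182.233.64.0/22 (182.233.64.0 - 182.233.67.255) does not contain 182.233.68.20
Longest matching prefix is /18 -> interface ens11.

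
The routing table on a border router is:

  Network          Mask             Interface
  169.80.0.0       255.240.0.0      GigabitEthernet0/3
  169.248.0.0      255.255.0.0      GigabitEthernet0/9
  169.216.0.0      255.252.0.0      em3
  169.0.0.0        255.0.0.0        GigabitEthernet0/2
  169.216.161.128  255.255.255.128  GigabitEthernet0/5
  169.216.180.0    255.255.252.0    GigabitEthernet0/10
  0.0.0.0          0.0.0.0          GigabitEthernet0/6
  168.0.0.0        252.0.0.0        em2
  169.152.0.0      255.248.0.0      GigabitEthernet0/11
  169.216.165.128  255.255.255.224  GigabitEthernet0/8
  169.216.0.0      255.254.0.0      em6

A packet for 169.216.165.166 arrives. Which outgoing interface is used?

em6

Routes whose prefix contains 169.216.165.166:
  0.0.0.0/0 (default, matches everything) -> GigabitEthernet0/6
  168.0.0.0/6 (168.0.0.0 - 171.255.255.255) -> em2
  169.0.0.0/8 (169.0.0.0 - 169.255.255.255) -> GigabitEthernet0/2
  169.216.0.0/14 (169.216.0.0 - 169.219.255.255) -> em3
  169.216.0.0/15 (169.216.0.0 - 169.217.255.255) -> em6
More-specific entries that do NOT match:
  169.216.165.128/27 (169.216.165.128 - 169.216.165.159) does not contain 169.216.165.166
  169.216.161.128/25 (169.216.161.128 - 169.216.161.255) does not contain 169.216.165.166
  169.216.180.0/22 (169.216.180.0 - 169.216.183.255) does not contain 169.216.165.166
  169.248.0.0/16 (169.248.0.0 - 169.248.255.255) does not contain 169.216.165.166
Longest matching prefix is /15 -> interface em6.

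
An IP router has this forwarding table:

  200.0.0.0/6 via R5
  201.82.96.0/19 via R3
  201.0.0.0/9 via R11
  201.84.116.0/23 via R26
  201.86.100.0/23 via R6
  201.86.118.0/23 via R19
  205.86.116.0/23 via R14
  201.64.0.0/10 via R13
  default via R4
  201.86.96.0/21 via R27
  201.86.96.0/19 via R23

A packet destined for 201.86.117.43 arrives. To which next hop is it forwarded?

Routes whose prefix contains 201.86.117.43:
  0.0.0.0/0 (default, matches everything) -> R4
  200.0.0.0/6 (200.0.0.0 - 203.255.255.255) -> R5
  201.0.0.0/9 (201.0.0.0 - 201.127.255.255) -> R11
  201.64.0.0/10 (201.64.0.0 - 201.127.255.255) -> R13
  201.86.96.0/19 (201.86.96.0 - 201.86.127.255) -> R23
More-specific entries that do NOT match:
  201.84.116.0/23 (201.84.116.0 - 201.84.117.255) does not contain 201.86.117.43
  201.86.100.0/23 (201.86.100.0 - 201.86.101.255) does not contain 201.86.117.43
  201.86.118.0/23 (201.86.118.0 - 201.86.119.255) does not contain 201.86.117.43
  205.86.116.0/23 (205.86.116.0 - 205.86.117.255) does not contain 201.86.117.43
  201.86.96.0/21 (201.86.96.0 - 201.86.103.255) does not contain 201.86.117.43
Longest matching prefix is /19 -> next hop R23.

R23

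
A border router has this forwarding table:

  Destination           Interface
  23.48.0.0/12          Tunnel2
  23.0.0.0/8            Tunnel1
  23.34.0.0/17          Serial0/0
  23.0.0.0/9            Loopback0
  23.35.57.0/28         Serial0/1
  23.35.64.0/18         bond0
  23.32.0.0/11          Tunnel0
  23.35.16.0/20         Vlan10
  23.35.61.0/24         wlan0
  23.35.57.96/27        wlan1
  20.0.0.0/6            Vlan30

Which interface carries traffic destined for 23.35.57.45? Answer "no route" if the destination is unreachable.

Tunnel0

Routes whose prefix contains 23.35.57.45:
  20.0.0.0/6 (20.0.0.0 - 23.255.255.255) -> Vlan30
  23.0.0.0/8 (23.0.0.0 - 23.255.255.255) -> Tunnel1
  23.0.0.0/9 (23.0.0.0 - 23.127.255.255) -> Loopback0
  23.32.0.0/11 (23.32.0.0 - 23.63.255.255) -> Tunnel0
More-specific entries that do NOT match:
  23.35.57.0/28 (23.35.57.0 - 23.35.57.15) does not contain 23.35.57.45
  23.35.57.96/27 (23.35.57.96 - 23.35.57.127) does not contain 23.35.57.45
  23.35.61.0/24 (23.35.61.0 - 23.35.61.255) does not contain 23.35.57.45
  23.35.16.0/20 (23.35.16.0 - 23.35.31.255) does not contain 23.35.57.45
  23.35.64.0/18 (23.35.64.0 - 23.35.127.255) does not contain 23.35.57.45
  23.34.0.0/17 (23.34.0.0 - 23.34.127.255) does not contain 23.35.57.45
  23.48.0.0/12 (23.48.0.0 - 23.63.255.255) does not contain 23.35.57.45
Longest matching prefix is /11 -> interface Tunnel0.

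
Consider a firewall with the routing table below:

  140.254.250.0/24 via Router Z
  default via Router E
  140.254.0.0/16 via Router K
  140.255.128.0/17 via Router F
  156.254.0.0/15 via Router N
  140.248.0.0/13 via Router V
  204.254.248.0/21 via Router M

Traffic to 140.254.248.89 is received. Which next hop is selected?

Routes whose prefix contains 140.254.248.89:
  0.0.0.0/0 (default, matches everything) -> Router E
  140.248.0.0/13 (140.248.0.0 - 140.255.255.255) -> Router V
  140.254.0.0/16 (140.254.0.0 - 140.254.255.255) -> Router K
More-specific entries that do NOT match:
  140.254.250.0/24 (140.254.250.0 - 140.254.250.255) does not contain 140.254.248.89
  204.254.248.0/21 (204.254.248.0 - 204.254.255.255) does not contain 140.254.248.89
  140.255.128.0/17 (140.255.128.0 - 140.255.255.255) does not contain 140.254.248.89
Longest matching prefix is /16 -> next hop Router K.

Router K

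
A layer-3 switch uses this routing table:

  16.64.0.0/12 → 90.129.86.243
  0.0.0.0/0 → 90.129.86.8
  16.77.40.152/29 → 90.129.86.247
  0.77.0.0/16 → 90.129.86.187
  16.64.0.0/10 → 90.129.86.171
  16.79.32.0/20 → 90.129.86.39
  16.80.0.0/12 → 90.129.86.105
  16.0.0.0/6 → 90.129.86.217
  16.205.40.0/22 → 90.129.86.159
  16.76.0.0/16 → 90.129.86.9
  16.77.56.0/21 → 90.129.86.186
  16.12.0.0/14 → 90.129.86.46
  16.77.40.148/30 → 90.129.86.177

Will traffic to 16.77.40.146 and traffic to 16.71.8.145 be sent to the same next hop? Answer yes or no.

yes

16.77.40.146: longest match 16.64.0.0/12 -> 90.129.86.243
16.71.8.145: longest match 16.64.0.0/12 -> 90.129.86.243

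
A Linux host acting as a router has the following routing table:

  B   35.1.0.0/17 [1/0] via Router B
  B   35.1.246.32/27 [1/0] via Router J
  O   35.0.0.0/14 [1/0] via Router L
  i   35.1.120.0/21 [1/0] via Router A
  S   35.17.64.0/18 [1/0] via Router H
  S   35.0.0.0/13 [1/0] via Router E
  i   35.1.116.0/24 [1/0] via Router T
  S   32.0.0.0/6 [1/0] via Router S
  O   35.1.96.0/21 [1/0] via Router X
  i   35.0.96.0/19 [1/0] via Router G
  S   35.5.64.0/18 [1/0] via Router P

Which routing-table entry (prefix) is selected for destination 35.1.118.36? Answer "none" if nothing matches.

Entries matching 35.1.118.36:
  32.0.0.0/6 (32.0.0.0 - 35.255.255.255)
  35.0.0.0/13 (35.0.0.0 - 35.7.255.255)
  35.0.0.0/14 (35.0.0.0 - 35.3.255.255)
  35.1.0.0/17 (35.1.0.0 - 35.1.127.255)
Most specific is 35.1.0.0/17.

35.1.0.0/17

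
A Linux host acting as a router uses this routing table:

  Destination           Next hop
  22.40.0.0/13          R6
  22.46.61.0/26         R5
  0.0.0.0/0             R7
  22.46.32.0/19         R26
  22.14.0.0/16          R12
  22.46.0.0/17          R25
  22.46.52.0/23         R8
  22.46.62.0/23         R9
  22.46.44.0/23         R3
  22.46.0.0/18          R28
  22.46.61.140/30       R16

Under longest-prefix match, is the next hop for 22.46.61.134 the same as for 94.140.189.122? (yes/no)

22.46.61.134: longest match 22.46.32.0/19 -> R26
94.140.189.122: longest match 0.0.0.0/0 -> R7

no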